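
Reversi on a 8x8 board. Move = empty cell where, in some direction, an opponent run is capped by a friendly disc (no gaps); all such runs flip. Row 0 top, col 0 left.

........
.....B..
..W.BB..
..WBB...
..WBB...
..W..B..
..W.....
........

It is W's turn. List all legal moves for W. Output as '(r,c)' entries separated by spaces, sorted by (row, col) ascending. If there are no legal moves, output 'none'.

(0,4): no bracket -> illegal
(0,5): no bracket -> illegal
(0,6): flips 3 -> legal
(1,3): no bracket -> illegal
(1,4): no bracket -> illegal
(1,6): flips 3 -> legal
(2,3): no bracket -> illegal
(2,6): no bracket -> illegal
(3,5): flips 2 -> legal
(3,6): no bracket -> illegal
(4,5): flips 2 -> legal
(4,6): no bracket -> illegal
(5,3): no bracket -> illegal
(5,4): flips 1 -> legal
(5,6): no bracket -> illegal
(6,4): no bracket -> illegal
(6,5): no bracket -> illegal
(6,6): flips 3 -> legal

Answer: (0,6) (1,6) (3,5) (4,5) (5,4) (6,6)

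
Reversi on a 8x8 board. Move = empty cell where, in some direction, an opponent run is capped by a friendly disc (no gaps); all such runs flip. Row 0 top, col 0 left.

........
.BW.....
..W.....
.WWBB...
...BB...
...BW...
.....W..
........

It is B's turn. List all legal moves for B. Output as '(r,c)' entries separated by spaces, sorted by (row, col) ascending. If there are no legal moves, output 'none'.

Answer: (1,3) (2,1) (3,0) (5,5) (6,4) (7,6)

Derivation:
(0,1): no bracket -> illegal
(0,2): no bracket -> illegal
(0,3): no bracket -> illegal
(1,3): flips 1 -> legal
(2,0): no bracket -> illegal
(2,1): flips 1 -> legal
(2,3): no bracket -> illegal
(3,0): flips 2 -> legal
(4,0): no bracket -> illegal
(4,1): no bracket -> illegal
(4,2): no bracket -> illegal
(4,5): no bracket -> illegal
(5,5): flips 1 -> legal
(5,6): no bracket -> illegal
(6,3): no bracket -> illegal
(6,4): flips 1 -> legal
(6,6): no bracket -> illegal
(7,4): no bracket -> illegal
(7,5): no bracket -> illegal
(7,6): flips 2 -> legal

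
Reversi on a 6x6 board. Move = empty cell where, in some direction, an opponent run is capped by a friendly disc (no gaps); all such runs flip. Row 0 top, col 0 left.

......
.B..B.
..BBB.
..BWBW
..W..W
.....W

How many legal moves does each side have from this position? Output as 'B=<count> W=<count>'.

-- B to move --
(2,5): no bracket -> illegal
(3,1): no bracket -> illegal
(4,1): no bracket -> illegal
(4,3): flips 1 -> legal
(4,4): flips 1 -> legal
(5,1): flips 2 -> legal
(5,2): flips 1 -> legal
(5,3): no bracket -> illegal
(5,4): no bracket -> illegal
B mobility = 4
-- W to move --
(0,0): flips 2 -> legal
(0,1): no bracket -> illegal
(0,2): no bracket -> illegal
(0,3): no bracket -> illegal
(0,4): no bracket -> illegal
(0,5): no bracket -> illegal
(1,0): no bracket -> illegal
(1,2): flips 4 -> legal
(1,3): flips 2 -> legal
(1,5): flips 1 -> legal
(2,0): no bracket -> illegal
(2,1): no bracket -> illegal
(2,5): no bracket -> illegal
(3,1): flips 1 -> legal
(4,1): no bracket -> illegal
(4,3): no bracket -> illegal
(4,4): no bracket -> illegal
W mobility = 5

Answer: B=4 W=5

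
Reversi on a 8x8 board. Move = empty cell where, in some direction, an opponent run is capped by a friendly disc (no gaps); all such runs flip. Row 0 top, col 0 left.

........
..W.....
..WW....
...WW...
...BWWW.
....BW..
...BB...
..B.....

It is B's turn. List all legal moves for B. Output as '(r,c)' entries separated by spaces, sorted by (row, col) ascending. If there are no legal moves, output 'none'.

(0,1): no bracket -> illegal
(0,2): no bracket -> illegal
(0,3): no bracket -> illegal
(1,1): no bracket -> illegal
(1,3): flips 2 -> legal
(1,4): no bracket -> illegal
(2,1): no bracket -> illegal
(2,4): flips 2 -> legal
(2,5): flips 1 -> legal
(3,1): no bracket -> illegal
(3,2): no bracket -> illegal
(3,5): no bracket -> illegal
(3,6): flips 1 -> legal
(3,7): flips 2 -> legal
(4,2): no bracket -> illegal
(4,7): flips 3 -> legal
(5,3): no bracket -> illegal
(5,6): flips 1 -> legal
(5,7): no bracket -> illegal
(6,5): no bracket -> illegal
(6,6): no bracket -> illegal

Answer: (1,3) (2,4) (2,5) (3,6) (3,7) (4,7) (5,6)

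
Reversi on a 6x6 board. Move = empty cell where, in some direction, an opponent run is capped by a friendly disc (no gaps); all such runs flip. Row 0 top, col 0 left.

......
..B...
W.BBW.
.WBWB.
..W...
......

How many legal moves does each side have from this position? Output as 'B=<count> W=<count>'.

Answer: B=7 W=6

Derivation:
-- B to move --
(1,0): no bracket -> illegal
(1,1): no bracket -> illegal
(1,3): no bracket -> illegal
(1,4): flips 1 -> legal
(1,5): no bracket -> illegal
(2,1): no bracket -> illegal
(2,5): flips 1 -> legal
(3,0): flips 1 -> legal
(3,5): no bracket -> illegal
(4,0): flips 1 -> legal
(4,1): no bracket -> illegal
(4,3): flips 1 -> legal
(4,4): flips 1 -> legal
(5,1): no bracket -> illegal
(5,2): flips 1 -> legal
(5,3): no bracket -> illegal
B mobility = 7
-- W to move --
(0,1): no bracket -> illegal
(0,2): flips 3 -> legal
(0,3): no bracket -> illegal
(1,1): flips 1 -> legal
(1,3): flips 2 -> legal
(1,4): no bracket -> illegal
(2,1): flips 2 -> legal
(2,5): no bracket -> illegal
(3,5): flips 1 -> legal
(4,1): no bracket -> illegal
(4,3): no bracket -> illegal
(4,4): flips 1 -> legal
(4,5): no bracket -> illegal
W mobility = 6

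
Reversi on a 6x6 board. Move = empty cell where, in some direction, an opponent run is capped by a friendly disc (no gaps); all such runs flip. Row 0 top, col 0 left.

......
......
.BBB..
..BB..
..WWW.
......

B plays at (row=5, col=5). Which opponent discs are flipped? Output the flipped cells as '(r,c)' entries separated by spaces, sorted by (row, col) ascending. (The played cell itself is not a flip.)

Dir NW: opp run (4,4) capped by B -> flip
Dir N: first cell '.' (not opp) -> no flip
Dir NE: edge -> no flip
Dir W: first cell '.' (not opp) -> no flip
Dir E: edge -> no flip
Dir SW: edge -> no flip
Dir S: edge -> no flip
Dir SE: edge -> no flip

Answer: (4,4)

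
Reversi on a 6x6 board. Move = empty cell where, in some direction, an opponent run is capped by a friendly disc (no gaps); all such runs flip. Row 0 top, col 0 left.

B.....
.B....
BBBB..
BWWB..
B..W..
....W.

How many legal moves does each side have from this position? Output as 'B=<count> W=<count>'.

-- B to move --
(3,4): no bracket -> illegal
(4,1): flips 2 -> legal
(4,2): flips 2 -> legal
(4,4): no bracket -> illegal
(4,5): no bracket -> illegal
(5,2): no bracket -> illegal
(5,3): flips 1 -> legal
(5,5): no bracket -> illegal
B mobility = 3
-- W to move --
(0,1): flips 2 -> legal
(0,2): no bracket -> illegal
(1,0): flips 1 -> legal
(1,2): flips 1 -> legal
(1,3): flips 3 -> legal
(1,4): flips 1 -> legal
(2,4): no bracket -> illegal
(3,4): flips 1 -> legal
(4,1): no bracket -> illegal
(4,2): no bracket -> illegal
(4,4): no bracket -> illegal
(5,0): no bracket -> illegal
(5,1): no bracket -> illegal
W mobility = 6

Answer: B=3 W=6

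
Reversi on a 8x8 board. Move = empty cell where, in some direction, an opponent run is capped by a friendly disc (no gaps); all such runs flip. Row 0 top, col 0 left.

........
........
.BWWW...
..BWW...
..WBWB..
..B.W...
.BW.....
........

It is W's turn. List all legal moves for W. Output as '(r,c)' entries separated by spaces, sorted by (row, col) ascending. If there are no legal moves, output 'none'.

(1,0): flips 3 -> legal
(1,1): no bracket -> illegal
(1,2): no bracket -> illegal
(2,0): flips 1 -> legal
(3,0): no bracket -> illegal
(3,1): flips 1 -> legal
(3,5): no bracket -> illegal
(3,6): flips 1 -> legal
(4,1): flips 1 -> legal
(4,6): flips 1 -> legal
(5,0): no bracket -> illegal
(5,1): no bracket -> illegal
(5,3): flips 1 -> legal
(5,5): no bracket -> illegal
(5,6): flips 1 -> legal
(6,0): flips 1 -> legal
(6,3): no bracket -> illegal
(7,0): flips 3 -> legal
(7,1): no bracket -> illegal
(7,2): no bracket -> illegal

Answer: (1,0) (2,0) (3,1) (3,6) (4,1) (4,6) (5,3) (5,6) (6,0) (7,0)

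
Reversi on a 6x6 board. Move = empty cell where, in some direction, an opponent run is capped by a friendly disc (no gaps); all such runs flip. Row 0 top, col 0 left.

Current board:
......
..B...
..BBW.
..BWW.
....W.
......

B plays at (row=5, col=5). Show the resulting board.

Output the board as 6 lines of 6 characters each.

Place B at (5,5); scan 8 dirs for brackets.
Dir NW: opp run (4,4) (3,3) capped by B -> flip
Dir N: first cell '.' (not opp) -> no flip
Dir NE: edge -> no flip
Dir W: first cell '.' (not opp) -> no flip
Dir E: edge -> no flip
Dir SW: edge -> no flip
Dir S: edge -> no flip
Dir SE: edge -> no flip
All flips: (3,3) (4,4)

Answer: ......
..B...
..BBW.
..BBW.
....B.
.....B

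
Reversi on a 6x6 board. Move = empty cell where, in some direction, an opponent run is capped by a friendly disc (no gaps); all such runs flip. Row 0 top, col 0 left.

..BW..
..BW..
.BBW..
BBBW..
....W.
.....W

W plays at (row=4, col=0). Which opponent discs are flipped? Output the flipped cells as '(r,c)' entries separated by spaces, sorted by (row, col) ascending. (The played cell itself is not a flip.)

Answer: (2,2) (3,1)

Derivation:
Dir NW: edge -> no flip
Dir N: opp run (3,0), next='.' -> no flip
Dir NE: opp run (3,1) (2,2) capped by W -> flip
Dir W: edge -> no flip
Dir E: first cell '.' (not opp) -> no flip
Dir SW: edge -> no flip
Dir S: first cell '.' (not opp) -> no flip
Dir SE: first cell '.' (not opp) -> no flip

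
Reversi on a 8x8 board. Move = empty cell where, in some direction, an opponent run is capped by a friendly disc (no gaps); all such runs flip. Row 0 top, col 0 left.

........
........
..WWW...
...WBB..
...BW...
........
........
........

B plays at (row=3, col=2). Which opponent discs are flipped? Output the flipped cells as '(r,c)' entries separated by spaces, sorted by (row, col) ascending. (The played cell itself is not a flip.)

Answer: (3,3)

Derivation:
Dir NW: first cell '.' (not opp) -> no flip
Dir N: opp run (2,2), next='.' -> no flip
Dir NE: opp run (2,3), next='.' -> no flip
Dir W: first cell '.' (not opp) -> no flip
Dir E: opp run (3,3) capped by B -> flip
Dir SW: first cell '.' (not opp) -> no flip
Dir S: first cell '.' (not opp) -> no flip
Dir SE: first cell 'B' (not opp) -> no flip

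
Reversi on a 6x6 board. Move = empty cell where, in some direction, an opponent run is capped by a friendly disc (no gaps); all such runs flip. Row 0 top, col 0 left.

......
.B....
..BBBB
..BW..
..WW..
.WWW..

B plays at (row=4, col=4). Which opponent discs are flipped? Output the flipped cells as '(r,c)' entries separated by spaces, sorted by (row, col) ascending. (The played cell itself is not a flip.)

Answer: (3,3)

Derivation:
Dir NW: opp run (3,3) capped by B -> flip
Dir N: first cell '.' (not opp) -> no flip
Dir NE: first cell '.' (not opp) -> no flip
Dir W: opp run (4,3) (4,2), next='.' -> no flip
Dir E: first cell '.' (not opp) -> no flip
Dir SW: opp run (5,3), next=edge -> no flip
Dir S: first cell '.' (not opp) -> no flip
Dir SE: first cell '.' (not opp) -> no flip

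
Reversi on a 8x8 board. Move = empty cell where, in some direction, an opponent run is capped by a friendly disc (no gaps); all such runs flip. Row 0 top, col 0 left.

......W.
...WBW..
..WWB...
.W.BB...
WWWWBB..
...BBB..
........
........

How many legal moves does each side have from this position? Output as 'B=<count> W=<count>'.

Answer: B=10 W=9

Derivation:
-- B to move --
(0,2): flips 1 -> legal
(0,3): flips 2 -> legal
(0,4): no bracket -> illegal
(0,5): no bracket -> illegal
(0,7): no bracket -> illegal
(1,1): flips 1 -> legal
(1,2): flips 2 -> legal
(1,6): flips 1 -> legal
(1,7): no bracket -> illegal
(2,0): flips 2 -> legal
(2,1): flips 2 -> legal
(2,5): no bracket -> illegal
(2,6): no bracket -> illegal
(3,0): no bracket -> illegal
(3,2): flips 2 -> legal
(5,0): no bracket -> illegal
(5,1): flips 1 -> legal
(5,2): flips 1 -> legal
B mobility = 10
-- W to move --
(0,3): no bracket -> illegal
(0,4): no bracket -> illegal
(0,5): flips 1 -> legal
(2,5): flips 2 -> legal
(3,2): no bracket -> illegal
(3,5): flips 1 -> legal
(3,6): no bracket -> illegal
(4,6): flips 2 -> legal
(5,2): no bracket -> illegal
(5,6): flips 2 -> legal
(6,2): no bracket -> illegal
(6,3): flips 1 -> legal
(6,4): flips 1 -> legal
(6,5): flips 1 -> legal
(6,6): flips 3 -> legal
W mobility = 9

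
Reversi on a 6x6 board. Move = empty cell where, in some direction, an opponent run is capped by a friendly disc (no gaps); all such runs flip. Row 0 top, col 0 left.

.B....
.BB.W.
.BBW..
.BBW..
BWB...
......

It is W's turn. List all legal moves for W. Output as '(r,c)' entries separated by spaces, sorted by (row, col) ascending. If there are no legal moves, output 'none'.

(0,0): flips 2 -> legal
(0,2): no bracket -> illegal
(0,3): no bracket -> illegal
(1,0): no bracket -> illegal
(1,3): no bracket -> illegal
(2,0): flips 2 -> legal
(3,0): flips 2 -> legal
(4,3): flips 1 -> legal
(5,0): no bracket -> illegal
(5,1): flips 1 -> legal
(5,2): no bracket -> illegal
(5,3): no bracket -> illegal

Answer: (0,0) (2,0) (3,0) (4,3) (5,1)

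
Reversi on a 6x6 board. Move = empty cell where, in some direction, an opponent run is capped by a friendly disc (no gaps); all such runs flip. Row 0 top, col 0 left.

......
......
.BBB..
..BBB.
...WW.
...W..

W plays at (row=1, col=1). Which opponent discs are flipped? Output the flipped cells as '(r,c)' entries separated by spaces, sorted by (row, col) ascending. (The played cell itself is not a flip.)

Answer: (2,2) (3,3)

Derivation:
Dir NW: first cell '.' (not opp) -> no flip
Dir N: first cell '.' (not opp) -> no flip
Dir NE: first cell '.' (not opp) -> no flip
Dir W: first cell '.' (not opp) -> no flip
Dir E: first cell '.' (not opp) -> no flip
Dir SW: first cell '.' (not opp) -> no flip
Dir S: opp run (2,1), next='.' -> no flip
Dir SE: opp run (2,2) (3,3) capped by W -> flip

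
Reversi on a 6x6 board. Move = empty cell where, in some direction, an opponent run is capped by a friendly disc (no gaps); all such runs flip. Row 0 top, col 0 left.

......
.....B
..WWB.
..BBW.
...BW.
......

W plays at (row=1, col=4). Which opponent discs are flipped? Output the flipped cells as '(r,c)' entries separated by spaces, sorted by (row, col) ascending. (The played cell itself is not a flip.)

Dir NW: first cell '.' (not opp) -> no flip
Dir N: first cell '.' (not opp) -> no flip
Dir NE: first cell '.' (not opp) -> no flip
Dir W: first cell '.' (not opp) -> no flip
Dir E: opp run (1,5), next=edge -> no flip
Dir SW: first cell 'W' (not opp) -> no flip
Dir S: opp run (2,4) capped by W -> flip
Dir SE: first cell '.' (not opp) -> no flip

Answer: (2,4)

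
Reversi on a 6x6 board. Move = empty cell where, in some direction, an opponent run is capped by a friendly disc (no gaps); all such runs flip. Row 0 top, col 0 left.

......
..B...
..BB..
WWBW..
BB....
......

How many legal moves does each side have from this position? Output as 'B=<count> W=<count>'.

-- B to move --
(2,0): flips 1 -> legal
(2,1): flips 1 -> legal
(2,4): no bracket -> illegal
(3,4): flips 1 -> legal
(4,2): no bracket -> illegal
(4,3): flips 1 -> legal
(4,4): flips 1 -> legal
B mobility = 5
-- W to move --
(0,1): no bracket -> illegal
(0,2): no bracket -> illegal
(0,3): no bracket -> illegal
(1,1): flips 1 -> legal
(1,3): flips 2 -> legal
(1,4): no bracket -> illegal
(2,1): no bracket -> illegal
(2,4): no bracket -> illegal
(3,4): no bracket -> illegal
(4,2): no bracket -> illegal
(4,3): no bracket -> illegal
(5,0): flips 1 -> legal
(5,1): flips 1 -> legal
(5,2): flips 1 -> legal
W mobility = 5

Answer: B=5 W=5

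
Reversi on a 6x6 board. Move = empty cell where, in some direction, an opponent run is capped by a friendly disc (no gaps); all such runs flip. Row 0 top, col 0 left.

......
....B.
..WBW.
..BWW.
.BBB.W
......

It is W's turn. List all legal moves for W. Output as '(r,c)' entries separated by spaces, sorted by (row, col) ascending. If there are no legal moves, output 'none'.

Answer: (0,4) (1,2) (1,3) (3,1) (5,1) (5,2) (5,3)

Derivation:
(0,3): no bracket -> illegal
(0,4): flips 1 -> legal
(0,5): no bracket -> illegal
(1,2): flips 1 -> legal
(1,3): flips 1 -> legal
(1,5): no bracket -> illegal
(2,1): no bracket -> illegal
(2,5): no bracket -> illegal
(3,0): no bracket -> illegal
(3,1): flips 1 -> legal
(4,0): no bracket -> illegal
(4,4): no bracket -> illegal
(5,0): no bracket -> illegal
(5,1): flips 1 -> legal
(5,2): flips 3 -> legal
(5,3): flips 1 -> legal
(5,4): no bracket -> illegal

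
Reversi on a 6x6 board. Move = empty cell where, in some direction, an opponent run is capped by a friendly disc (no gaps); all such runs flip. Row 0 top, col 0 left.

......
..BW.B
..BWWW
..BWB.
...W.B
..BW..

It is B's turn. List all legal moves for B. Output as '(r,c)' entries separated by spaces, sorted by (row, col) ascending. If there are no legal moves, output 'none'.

Answer: (0,4) (1,4) (3,5) (4,2) (4,4) (5,4)

Derivation:
(0,2): no bracket -> illegal
(0,3): no bracket -> illegal
(0,4): flips 1 -> legal
(1,4): flips 3 -> legal
(3,5): flips 1 -> legal
(4,2): flips 2 -> legal
(4,4): flips 1 -> legal
(5,4): flips 2 -> legal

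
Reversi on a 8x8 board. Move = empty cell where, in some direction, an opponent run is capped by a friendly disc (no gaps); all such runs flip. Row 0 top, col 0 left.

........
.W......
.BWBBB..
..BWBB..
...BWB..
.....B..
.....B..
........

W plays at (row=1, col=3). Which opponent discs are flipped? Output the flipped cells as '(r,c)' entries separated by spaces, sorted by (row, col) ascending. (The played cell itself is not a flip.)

Answer: (2,3)

Derivation:
Dir NW: first cell '.' (not opp) -> no flip
Dir N: first cell '.' (not opp) -> no flip
Dir NE: first cell '.' (not opp) -> no flip
Dir W: first cell '.' (not opp) -> no flip
Dir E: first cell '.' (not opp) -> no flip
Dir SW: first cell 'W' (not opp) -> no flip
Dir S: opp run (2,3) capped by W -> flip
Dir SE: opp run (2,4) (3,5), next='.' -> no flip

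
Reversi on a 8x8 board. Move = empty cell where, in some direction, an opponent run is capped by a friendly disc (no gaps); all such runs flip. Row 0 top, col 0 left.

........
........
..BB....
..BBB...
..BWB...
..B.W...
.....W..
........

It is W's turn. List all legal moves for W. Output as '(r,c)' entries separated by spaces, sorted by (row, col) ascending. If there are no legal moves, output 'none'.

(1,1): no bracket -> illegal
(1,2): no bracket -> illegal
(1,3): flips 2 -> legal
(1,4): no bracket -> illegal
(2,1): flips 1 -> legal
(2,4): flips 2 -> legal
(2,5): flips 1 -> legal
(3,1): no bracket -> illegal
(3,5): no bracket -> illegal
(4,1): flips 1 -> legal
(4,5): flips 1 -> legal
(5,1): no bracket -> illegal
(5,3): no bracket -> illegal
(5,5): no bracket -> illegal
(6,1): flips 1 -> legal
(6,2): no bracket -> illegal
(6,3): no bracket -> illegal

Answer: (1,3) (2,1) (2,4) (2,5) (4,1) (4,5) (6,1)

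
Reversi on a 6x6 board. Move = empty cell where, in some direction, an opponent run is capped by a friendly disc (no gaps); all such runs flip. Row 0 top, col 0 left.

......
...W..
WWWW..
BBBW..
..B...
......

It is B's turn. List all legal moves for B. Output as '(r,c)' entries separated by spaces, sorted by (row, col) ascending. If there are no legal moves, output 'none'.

(0,2): no bracket -> illegal
(0,3): no bracket -> illegal
(0,4): flips 2 -> legal
(1,0): flips 2 -> legal
(1,1): flips 1 -> legal
(1,2): flips 2 -> legal
(1,4): flips 1 -> legal
(2,4): flips 1 -> legal
(3,4): flips 1 -> legal
(4,3): no bracket -> illegal
(4,4): no bracket -> illegal

Answer: (0,4) (1,0) (1,1) (1,2) (1,4) (2,4) (3,4)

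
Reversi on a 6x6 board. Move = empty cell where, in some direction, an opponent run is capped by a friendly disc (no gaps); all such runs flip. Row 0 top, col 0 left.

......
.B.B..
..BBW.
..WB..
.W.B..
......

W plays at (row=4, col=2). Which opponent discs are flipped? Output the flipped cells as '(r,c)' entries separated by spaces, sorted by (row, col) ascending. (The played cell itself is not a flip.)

Answer: (3,3)

Derivation:
Dir NW: first cell '.' (not opp) -> no flip
Dir N: first cell 'W' (not opp) -> no flip
Dir NE: opp run (3,3) capped by W -> flip
Dir W: first cell 'W' (not opp) -> no flip
Dir E: opp run (4,3), next='.' -> no flip
Dir SW: first cell '.' (not opp) -> no flip
Dir S: first cell '.' (not opp) -> no flip
Dir SE: first cell '.' (not opp) -> no flip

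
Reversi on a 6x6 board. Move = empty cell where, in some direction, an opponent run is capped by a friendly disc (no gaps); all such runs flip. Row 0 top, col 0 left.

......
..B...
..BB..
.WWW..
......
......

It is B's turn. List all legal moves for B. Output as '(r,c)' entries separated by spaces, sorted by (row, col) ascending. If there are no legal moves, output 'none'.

(2,0): no bracket -> illegal
(2,1): no bracket -> illegal
(2,4): no bracket -> illegal
(3,0): no bracket -> illegal
(3,4): no bracket -> illegal
(4,0): flips 1 -> legal
(4,1): flips 1 -> legal
(4,2): flips 1 -> legal
(4,3): flips 1 -> legal
(4,4): flips 1 -> legal

Answer: (4,0) (4,1) (4,2) (4,3) (4,4)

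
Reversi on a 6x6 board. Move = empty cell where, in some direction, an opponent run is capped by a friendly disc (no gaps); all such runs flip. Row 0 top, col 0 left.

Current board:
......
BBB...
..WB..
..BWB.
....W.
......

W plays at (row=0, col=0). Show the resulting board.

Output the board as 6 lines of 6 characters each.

Place W at (0,0); scan 8 dirs for brackets.
Dir NW: edge -> no flip
Dir N: edge -> no flip
Dir NE: edge -> no flip
Dir W: edge -> no flip
Dir E: first cell '.' (not opp) -> no flip
Dir SW: edge -> no flip
Dir S: opp run (1,0), next='.' -> no flip
Dir SE: opp run (1,1) capped by W -> flip
All flips: (1,1)

Answer: W.....
BWB...
..WB..
..BWB.
....W.
......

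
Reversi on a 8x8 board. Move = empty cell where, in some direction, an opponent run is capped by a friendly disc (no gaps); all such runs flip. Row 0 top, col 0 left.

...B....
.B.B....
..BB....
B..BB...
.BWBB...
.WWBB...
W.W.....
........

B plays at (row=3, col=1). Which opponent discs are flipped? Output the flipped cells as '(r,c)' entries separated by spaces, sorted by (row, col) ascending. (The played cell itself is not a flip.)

Answer: (4,2)

Derivation:
Dir NW: first cell '.' (not opp) -> no flip
Dir N: first cell '.' (not opp) -> no flip
Dir NE: first cell 'B' (not opp) -> no flip
Dir W: first cell 'B' (not opp) -> no flip
Dir E: first cell '.' (not opp) -> no flip
Dir SW: first cell '.' (not opp) -> no flip
Dir S: first cell 'B' (not opp) -> no flip
Dir SE: opp run (4,2) capped by B -> flip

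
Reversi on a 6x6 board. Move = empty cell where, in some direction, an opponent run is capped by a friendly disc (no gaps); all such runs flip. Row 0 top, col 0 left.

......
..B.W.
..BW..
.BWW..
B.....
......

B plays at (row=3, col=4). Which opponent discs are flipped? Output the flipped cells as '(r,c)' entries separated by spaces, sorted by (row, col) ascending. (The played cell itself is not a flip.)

Dir NW: opp run (2,3) capped by B -> flip
Dir N: first cell '.' (not opp) -> no flip
Dir NE: first cell '.' (not opp) -> no flip
Dir W: opp run (3,3) (3,2) capped by B -> flip
Dir E: first cell '.' (not opp) -> no flip
Dir SW: first cell '.' (not opp) -> no flip
Dir S: first cell '.' (not opp) -> no flip
Dir SE: first cell '.' (not opp) -> no flip

Answer: (2,3) (3,2) (3,3)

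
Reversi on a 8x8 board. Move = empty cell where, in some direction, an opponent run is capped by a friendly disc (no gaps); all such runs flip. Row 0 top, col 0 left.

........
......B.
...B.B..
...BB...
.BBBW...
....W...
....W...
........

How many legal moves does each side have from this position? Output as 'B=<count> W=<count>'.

-- B to move --
(3,5): no bracket -> illegal
(4,5): flips 1 -> legal
(5,3): no bracket -> illegal
(5,5): flips 1 -> legal
(6,3): no bracket -> illegal
(6,5): flips 1 -> legal
(7,3): no bracket -> illegal
(7,4): flips 3 -> legal
(7,5): no bracket -> illegal
B mobility = 4
-- W to move --
(0,5): no bracket -> illegal
(0,6): no bracket -> illegal
(0,7): no bracket -> illegal
(1,2): no bracket -> illegal
(1,3): no bracket -> illegal
(1,4): no bracket -> illegal
(1,5): no bracket -> illegal
(1,7): no bracket -> illegal
(2,2): flips 1 -> legal
(2,4): flips 1 -> legal
(2,6): no bracket -> illegal
(2,7): no bracket -> illegal
(3,0): no bracket -> illegal
(3,1): no bracket -> illegal
(3,2): flips 1 -> legal
(3,5): no bracket -> illegal
(3,6): no bracket -> illegal
(4,0): flips 3 -> legal
(4,5): no bracket -> illegal
(5,0): no bracket -> illegal
(5,1): no bracket -> illegal
(5,2): no bracket -> illegal
(5,3): no bracket -> illegal
W mobility = 4

Answer: B=4 W=4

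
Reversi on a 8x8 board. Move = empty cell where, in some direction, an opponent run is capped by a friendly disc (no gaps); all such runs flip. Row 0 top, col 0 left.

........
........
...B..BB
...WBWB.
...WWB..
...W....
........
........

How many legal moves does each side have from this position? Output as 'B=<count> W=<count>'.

Answer: B=7 W=7

Derivation:
-- B to move --
(2,2): no bracket -> illegal
(2,4): no bracket -> illegal
(2,5): flips 1 -> legal
(3,2): flips 1 -> legal
(4,2): flips 2 -> legal
(4,6): no bracket -> illegal
(5,2): flips 1 -> legal
(5,4): flips 1 -> legal
(5,5): no bracket -> illegal
(6,2): flips 3 -> legal
(6,3): flips 3 -> legal
(6,4): no bracket -> illegal
B mobility = 7
-- W to move --
(1,2): no bracket -> illegal
(1,3): flips 1 -> legal
(1,4): no bracket -> illegal
(1,5): no bracket -> illegal
(1,6): no bracket -> illegal
(1,7): flips 1 -> legal
(2,2): no bracket -> illegal
(2,4): flips 1 -> legal
(2,5): flips 1 -> legal
(3,2): no bracket -> illegal
(3,7): flips 1 -> legal
(4,6): flips 1 -> legal
(4,7): no bracket -> illegal
(5,4): no bracket -> illegal
(5,5): flips 1 -> legal
(5,6): no bracket -> illegal
W mobility = 7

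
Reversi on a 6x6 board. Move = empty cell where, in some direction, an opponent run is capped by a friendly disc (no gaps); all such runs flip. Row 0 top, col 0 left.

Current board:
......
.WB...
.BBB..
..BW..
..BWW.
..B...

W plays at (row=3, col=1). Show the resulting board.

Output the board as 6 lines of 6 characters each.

Place W at (3,1); scan 8 dirs for brackets.
Dir NW: first cell '.' (not opp) -> no flip
Dir N: opp run (2,1) capped by W -> flip
Dir NE: opp run (2,2), next='.' -> no flip
Dir W: first cell '.' (not opp) -> no flip
Dir E: opp run (3,2) capped by W -> flip
Dir SW: first cell '.' (not opp) -> no flip
Dir S: first cell '.' (not opp) -> no flip
Dir SE: opp run (4,2), next='.' -> no flip
All flips: (2,1) (3,2)

Answer: ......
.WB...
.WBB..
.WWW..
..BWW.
..B...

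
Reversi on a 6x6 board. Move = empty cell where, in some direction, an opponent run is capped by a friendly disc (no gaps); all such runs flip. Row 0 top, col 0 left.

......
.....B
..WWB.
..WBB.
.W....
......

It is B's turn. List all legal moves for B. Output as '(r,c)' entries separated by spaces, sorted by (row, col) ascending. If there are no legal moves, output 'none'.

Answer: (1,1) (1,2) (1,3) (2,1) (3,1)

Derivation:
(1,1): flips 1 -> legal
(1,2): flips 1 -> legal
(1,3): flips 1 -> legal
(1,4): no bracket -> illegal
(2,1): flips 2 -> legal
(3,0): no bracket -> illegal
(3,1): flips 1 -> legal
(4,0): no bracket -> illegal
(4,2): no bracket -> illegal
(4,3): no bracket -> illegal
(5,0): no bracket -> illegal
(5,1): no bracket -> illegal
(5,2): no bracket -> illegal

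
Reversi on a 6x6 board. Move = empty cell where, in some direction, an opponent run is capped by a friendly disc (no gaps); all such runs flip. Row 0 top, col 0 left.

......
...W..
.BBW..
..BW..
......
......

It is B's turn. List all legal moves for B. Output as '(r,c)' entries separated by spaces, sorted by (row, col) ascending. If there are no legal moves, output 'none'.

Answer: (0,4) (1,4) (2,4) (3,4) (4,4)

Derivation:
(0,2): no bracket -> illegal
(0,3): no bracket -> illegal
(0,4): flips 1 -> legal
(1,2): no bracket -> illegal
(1,4): flips 1 -> legal
(2,4): flips 1 -> legal
(3,4): flips 1 -> legal
(4,2): no bracket -> illegal
(4,3): no bracket -> illegal
(4,4): flips 1 -> legal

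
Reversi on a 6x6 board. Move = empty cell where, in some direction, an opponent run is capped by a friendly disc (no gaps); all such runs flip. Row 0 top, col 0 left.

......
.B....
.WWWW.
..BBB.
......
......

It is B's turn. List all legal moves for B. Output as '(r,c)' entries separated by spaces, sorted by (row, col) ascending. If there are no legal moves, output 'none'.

(1,0): flips 1 -> legal
(1,2): flips 2 -> legal
(1,3): flips 1 -> legal
(1,4): flips 2 -> legal
(1,5): flips 1 -> legal
(2,0): no bracket -> illegal
(2,5): no bracket -> illegal
(3,0): no bracket -> illegal
(3,1): flips 1 -> legal
(3,5): no bracket -> illegal

Answer: (1,0) (1,2) (1,3) (1,4) (1,5) (3,1)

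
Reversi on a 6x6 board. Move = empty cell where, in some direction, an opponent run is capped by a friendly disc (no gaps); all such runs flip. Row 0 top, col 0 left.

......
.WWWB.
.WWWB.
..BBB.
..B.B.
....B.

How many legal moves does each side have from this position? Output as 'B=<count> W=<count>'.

Answer: B=6 W=9

Derivation:
-- B to move --
(0,0): flips 2 -> legal
(0,1): flips 2 -> legal
(0,2): flips 3 -> legal
(0,3): flips 2 -> legal
(0,4): no bracket -> illegal
(1,0): flips 4 -> legal
(2,0): flips 3 -> legal
(3,0): no bracket -> illegal
(3,1): no bracket -> illegal
B mobility = 6
-- W to move --
(0,3): no bracket -> illegal
(0,4): no bracket -> illegal
(0,5): flips 1 -> legal
(1,5): flips 1 -> legal
(2,5): flips 1 -> legal
(3,1): no bracket -> illegal
(3,5): flips 1 -> legal
(4,1): flips 1 -> legal
(4,3): flips 2 -> legal
(4,5): flips 1 -> legal
(5,1): no bracket -> illegal
(5,2): flips 2 -> legal
(5,3): no bracket -> illegal
(5,5): flips 2 -> legal
W mobility = 9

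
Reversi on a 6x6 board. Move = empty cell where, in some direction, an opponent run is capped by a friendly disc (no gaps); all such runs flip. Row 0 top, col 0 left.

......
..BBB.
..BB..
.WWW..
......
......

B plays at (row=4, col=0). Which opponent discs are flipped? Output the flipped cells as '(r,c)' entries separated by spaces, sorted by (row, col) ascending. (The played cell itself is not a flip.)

Dir NW: edge -> no flip
Dir N: first cell '.' (not opp) -> no flip
Dir NE: opp run (3,1) capped by B -> flip
Dir W: edge -> no flip
Dir E: first cell '.' (not opp) -> no flip
Dir SW: edge -> no flip
Dir S: first cell '.' (not opp) -> no flip
Dir SE: first cell '.' (not opp) -> no flip

Answer: (3,1)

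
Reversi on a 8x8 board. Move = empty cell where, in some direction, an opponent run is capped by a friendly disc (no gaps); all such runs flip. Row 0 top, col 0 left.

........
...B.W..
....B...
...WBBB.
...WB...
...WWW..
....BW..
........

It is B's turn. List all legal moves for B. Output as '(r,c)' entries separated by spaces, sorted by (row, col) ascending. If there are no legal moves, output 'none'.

(0,4): no bracket -> illegal
(0,5): no bracket -> illegal
(0,6): flips 1 -> legal
(1,4): no bracket -> illegal
(1,6): no bracket -> illegal
(2,2): flips 1 -> legal
(2,3): no bracket -> illegal
(2,5): no bracket -> illegal
(2,6): no bracket -> illegal
(3,2): flips 1 -> legal
(4,2): flips 3 -> legal
(4,5): no bracket -> illegal
(4,6): flips 1 -> legal
(5,2): flips 1 -> legal
(5,6): no bracket -> illegal
(6,2): flips 1 -> legal
(6,3): no bracket -> illegal
(6,6): flips 2 -> legal
(7,4): no bracket -> illegal
(7,5): no bracket -> illegal
(7,6): no bracket -> illegal

Answer: (0,6) (2,2) (3,2) (4,2) (4,6) (5,2) (6,2) (6,6)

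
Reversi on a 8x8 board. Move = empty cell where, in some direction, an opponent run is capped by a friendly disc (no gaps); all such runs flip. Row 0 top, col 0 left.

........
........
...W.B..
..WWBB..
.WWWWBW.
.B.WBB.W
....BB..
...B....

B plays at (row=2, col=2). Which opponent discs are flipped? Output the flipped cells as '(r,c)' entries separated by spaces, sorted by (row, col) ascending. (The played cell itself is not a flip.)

Answer: (3,3) (4,4)

Derivation:
Dir NW: first cell '.' (not opp) -> no flip
Dir N: first cell '.' (not opp) -> no flip
Dir NE: first cell '.' (not opp) -> no flip
Dir W: first cell '.' (not opp) -> no flip
Dir E: opp run (2,3), next='.' -> no flip
Dir SW: first cell '.' (not opp) -> no flip
Dir S: opp run (3,2) (4,2), next='.' -> no flip
Dir SE: opp run (3,3) (4,4) capped by B -> flip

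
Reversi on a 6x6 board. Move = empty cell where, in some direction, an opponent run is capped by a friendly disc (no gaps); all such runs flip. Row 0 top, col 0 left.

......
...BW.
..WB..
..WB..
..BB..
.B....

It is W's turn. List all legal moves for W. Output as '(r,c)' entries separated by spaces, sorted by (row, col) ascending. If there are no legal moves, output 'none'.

(0,2): no bracket -> illegal
(0,3): no bracket -> illegal
(0,4): flips 1 -> legal
(1,2): flips 1 -> legal
(2,4): flips 1 -> legal
(3,1): no bracket -> illegal
(3,4): flips 1 -> legal
(4,0): no bracket -> illegal
(4,1): no bracket -> illegal
(4,4): flips 1 -> legal
(5,0): no bracket -> illegal
(5,2): flips 1 -> legal
(5,3): no bracket -> illegal
(5,4): flips 1 -> legal

Answer: (0,4) (1,2) (2,4) (3,4) (4,4) (5,2) (5,4)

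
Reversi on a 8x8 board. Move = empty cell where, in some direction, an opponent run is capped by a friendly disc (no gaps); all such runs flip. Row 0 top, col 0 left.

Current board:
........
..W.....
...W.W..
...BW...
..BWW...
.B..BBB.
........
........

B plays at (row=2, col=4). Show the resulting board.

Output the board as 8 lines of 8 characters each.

Place B at (2,4); scan 8 dirs for brackets.
Dir NW: first cell '.' (not opp) -> no flip
Dir N: first cell '.' (not opp) -> no flip
Dir NE: first cell '.' (not opp) -> no flip
Dir W: opp run (2,3), next='.' -> no flip
Dir E: opp run (2,5), next='.' -> no flip
Dir SW: first cell 'B' (not opp) -> no flip
Dir S: opp run (3,4) (4,4) capped by B -> flip
Dir SE: first cell '.' (not opp) -> no flip
All flips: (3,4) (4,4)

Answer: ........
..W.....
...WBW..
...BB...
..BWB...
.B..BBB.
........
........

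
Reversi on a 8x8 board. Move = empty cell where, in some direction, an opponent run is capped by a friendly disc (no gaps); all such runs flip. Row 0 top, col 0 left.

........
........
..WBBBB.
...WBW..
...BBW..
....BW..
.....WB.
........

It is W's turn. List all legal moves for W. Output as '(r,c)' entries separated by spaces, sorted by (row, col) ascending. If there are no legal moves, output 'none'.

Answer: (1,2) (1,3) (1,5) (1,7) (2,7) (3,2) (4,2) (5,3) (6,3) (6,7) (7,7)

Derivation:
(1,2): flips 2 -> legal
(1,3): flips 2 -> legal
(1,4): no bracket -> illegal
(1,5): flips 2 -> legal
(1,6): no bracket -> illegal
(1,7): flips 1 -> legal
(2,7): flips 4 -> legal
(3,2): flips 2 -> legal
(3,6): no bracket -> illegal
(3,7): no bracket -> illegal
(4,2): flips 2 -> legal
(5,2): no bracket -> illegal
(5,3): flips 3 -> legal
(5,6): no bracket -> illegal
(5,7): no bracket -> illegal
(6,3): flips 1 -> legal
(6,4): no bracket -> illegal
(6,7): flips 1 -> legal
(7,5): no bracket -> illegal
(7,6): no bracket -> illegal
(7,7): flips 1 -> legal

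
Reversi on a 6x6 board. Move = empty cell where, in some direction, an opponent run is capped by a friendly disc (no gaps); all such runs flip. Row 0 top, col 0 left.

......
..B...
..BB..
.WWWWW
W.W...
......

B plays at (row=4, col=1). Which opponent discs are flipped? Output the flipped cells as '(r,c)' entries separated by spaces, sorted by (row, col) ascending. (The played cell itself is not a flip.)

Answer: (3,2)

Derivation:
Dir NW: first cell '.' (not opp) -> no flip
Dir N: opp run (3,1), next='.' -> no flip
Dir NE: opp run (3,2) capped by B -> flip
Dir W: opp run (4,0), next=edge -> no flip
Dir E: opp run (4,2), next='.' -> no flip
Dir SW: first cell '.' (not opp) -> no flip
Dir S: first cell '.' (not opp) -> no flip
Dir SE: first cell '.' (not opp) -> no flip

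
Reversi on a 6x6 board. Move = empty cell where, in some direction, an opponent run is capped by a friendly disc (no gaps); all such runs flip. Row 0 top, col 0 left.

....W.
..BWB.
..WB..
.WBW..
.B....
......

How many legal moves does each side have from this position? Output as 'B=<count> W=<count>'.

Answer: B=5 W=6

Derivation:
-- B to move --
(0,2): no bracket -> illegal
(0,3): flips 1 -> legal
(0,5): no bracket -> illegal
(1,1): no bracket -> illegal
(1,5): no bracket -> illegal
(2,0): no bracket -> illegal
(2,1): flips 2 -> legal
(2,4): no bracket -> illegal
(3,0): flips 1 -> legal
(3,4): flips 1 -> legal
(4,0): no bracket -> illegal
(4,2): no bracket -> illegal
(4,3): flips 1 -> legal
(4,4): no bracket -> illegal
B mobility = 5
-- W to move --
(0,1): no bracket -> illegal
(0,2): flips 1 -> legal
(0,3): no bracket -> illegal
(0,5): no bracket -> illegal
(1,1): flips 1 -> legal
(1,5): flips 1 -> legal
(2,1): no bracket -> illegal
(2,4): flips 2 -> legal
(2,5): no bracket -> illegal
(3,0): no bracket -> illegal
(3,4): no bracket -> illegal
(4,0): no bracket -> illegal
(4,2): flips 1 -> legal
(4,3): no bracket -> illegal
(5,0): no bracket -> illegal
(5,1): flips 1 -> legal
(5,2): no bracket -> illegal
W mobility = 6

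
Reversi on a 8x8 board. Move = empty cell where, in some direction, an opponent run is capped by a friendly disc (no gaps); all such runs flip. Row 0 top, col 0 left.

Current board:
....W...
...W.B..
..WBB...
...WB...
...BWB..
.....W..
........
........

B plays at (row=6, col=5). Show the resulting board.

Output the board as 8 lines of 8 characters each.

Place B at (6,5); scan 8 dirs for brackets.
Dir NW: first cell '.' (not opp) -> no flip
Dir N: opp run (5,5) capped by B -> flip
Dir NE: first cell '.' (not opp) -> no flip
Dir W: first cell '.' (not opp) -> no flip
Dir E: first cell '.' (not opp) -> no flip
Dir SW: first cell '.' (not opp) -> no flip
Dir S: first cell '.' (not opp) -> no flip
Dir SE: first cell '.' (not opp) -> no flip
All flips: (5,5)

Answer: ....W...
...W.B..
..WBB...
...WB...
...BWB..
.....B..
.....B..
........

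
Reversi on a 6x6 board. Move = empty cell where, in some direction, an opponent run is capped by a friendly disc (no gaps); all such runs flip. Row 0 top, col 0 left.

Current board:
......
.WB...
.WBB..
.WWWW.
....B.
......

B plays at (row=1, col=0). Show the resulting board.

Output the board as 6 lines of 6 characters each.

Place B at (1,0); scan 8 dirs for brackets.
Dir NW: edge -> no flip
Dir N: first cell '.' (not opp) -> no flip
Dir NE: first cell '.' (not opp) -> no flip
Dir W: edge -> no flip
Dir E: opp run (1,1) capped by B -> flip
Dir SW: edge -> no flip
Dir S: first cell '.' (not opp) -> no flip
Dir SE: opp run (2,1) (3,2), next='.' -> no flip
All flips: (1,1)

Answer: ......
BBB...
.WBB..
.WWWW.
....B.
......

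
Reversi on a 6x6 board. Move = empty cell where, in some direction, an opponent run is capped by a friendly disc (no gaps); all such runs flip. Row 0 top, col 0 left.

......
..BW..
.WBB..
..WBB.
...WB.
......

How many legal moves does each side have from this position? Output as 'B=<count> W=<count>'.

Answer: B=10 W=9

Derivation:
-- B to move --
(0,2): no bracket -> illegal
(0,3): flips 1 -> legal
(0,4): flips 1 -> legal
(1,0): no bracket -> illegal
(1,1): no bracket -> illegal
(1,4): flips 1 -> legal
(2,0): flips 1 -> legal
(2,4): no bracket -> illegal
(3,0): flips 1 -> legal
(3,1): flips 1 -> legal
(4,1): flips 1 -> legal
(4,2): flips 2 -> legal
(5,2): flips 1 -> legal
(5,3): flips 1 -> legal
(5,4): no bracket -> illegal
B mobility = 10
-- W to move --
(0,1): no bracket -> illegal
(0,2): flips 2 -> legal
(0,3): flips 1 -> legal
(1,1): flips 1 -> legal
(1,4): flips 1 -> legal
(2,4): flips 2 -> legal
(2,5): flips 1 -> legal
(3,1): flips 1 -> legal
(3,5): flips 2 -> legal
(4,2): no bracket -> illegal
(4,5): flips 1 -> legal
(5,3): no bracket -> illegal
(5,4): no bracket -> illegal
(5,5): no bracket -> illegal
W mobility = 9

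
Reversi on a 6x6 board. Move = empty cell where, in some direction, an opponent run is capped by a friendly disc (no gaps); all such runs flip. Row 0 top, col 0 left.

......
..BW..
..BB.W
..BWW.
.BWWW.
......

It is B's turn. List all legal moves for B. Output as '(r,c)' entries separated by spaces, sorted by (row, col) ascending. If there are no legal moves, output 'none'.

Answer: (0,3) (0,4) (1,4) (3,5) (4,5) (5,2) (5,3) (5,4) (5,5)

Derivation:
(0,2): no bracket -> illegal
(0,3): flips 1 -> legal
(0,4): flips 1 -> legal
(1,4): flips 1 -> legal
(1,5): no bracket -> illegal
(2,4): no bracket -> illegal
(3,1): no bracket -> illegal
(3,5): flips 2 -> legal
(4,5): flips 4 -> legal
(5,1): no bracket -> illegal
(5,2): flips 1 -> legal
(5,3): flips 2 -> legal
(5,4): flips 1 -> legal
(5,5): flips 2 -> legal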